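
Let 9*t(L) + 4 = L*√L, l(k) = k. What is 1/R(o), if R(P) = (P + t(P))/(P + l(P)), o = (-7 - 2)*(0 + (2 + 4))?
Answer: 119070/99391 - 39366*I*√6/99391 ≈ 1.198 - 0.97017*I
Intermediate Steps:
t(L) = -4/9 + L^(3/2)/9 (t(L) = -4/9 + (L*√L)/9 = -4/9 + L^(3/2)/9)
o = -54 (o = -9*(0 + 6) = -9*6 = -54)
R(P) = (-4/9 + P + P^(3/2)/9)/(2*P) (R(P) = (P + (-4/9 + P^(3/2)/9))/(P + P) = (-4/9 + P + P^(3/2)/9)/((2*P)) = (-4/9 + P + P^(3/2)/9)*(1/(2*P)) = (-4/9 + P + P^(3/2)/9)/(2*P))
1/R(o) = 1/((1/18)*(-4 + (-54)^(3/2) + 9*(-54))/(-54)) = 1/((1/18)*(-1/54)*(-4 - 162*I*√6 - 486)) = 1/((1/18)*(-1/54)*(-490 - 162*I*√6)) = 1/(245/486 + I*√6/6)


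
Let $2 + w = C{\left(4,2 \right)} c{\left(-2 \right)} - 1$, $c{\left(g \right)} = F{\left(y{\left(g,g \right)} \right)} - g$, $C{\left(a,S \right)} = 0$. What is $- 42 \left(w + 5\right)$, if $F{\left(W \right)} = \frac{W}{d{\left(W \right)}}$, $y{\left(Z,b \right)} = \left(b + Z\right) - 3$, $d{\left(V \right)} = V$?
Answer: $-84$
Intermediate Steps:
$y{\left(Z,b \right)} = -3 + Z + b$ ($y{\left(Z,b \right)} = \left(Z + b\right) - 3 = -3 + Z + b$)
$F{\left(W \right)} = 1$ ($F{\left(W \right)} = \frac{W}{W} = 1$)
$c{\left(g \right)} = 1 - g$
$w = -3$ ($w = -2 - \left(1 + 0 \left(1 - -2\right)\right) = -2 - \left(1 + 0 \left(1 + 2\right)\right) = -2 + \left(0 \cdot 3 - 1\right) = -2 + \left(0 - 1\right) = -2 - 1 = -3$)
$- 42 \left(w + 5\right) = - 42 \left(-3 + 5\right) = \left(-42\right) 2 = -84$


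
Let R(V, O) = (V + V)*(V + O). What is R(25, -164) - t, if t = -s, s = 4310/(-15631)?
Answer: -108639760/15631 ≈ -6950.3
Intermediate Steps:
s = -4310/15631 (s = 4310*(-1/15631) = -4310/15631 ≈ -0.27573)
R(V, O) = 2*V*(O + V) (R(V, O) = (2*V)*(O + V) = 2*V*(O + V))
t = 4310/15631 (t = -1*(-4310/15631) = 4310/15631 ≈ 0.27573)
R(25, -164) - t = 2*25*(-164 + 25) - 1*4310/15631 = 2*25*(-139) - 4310/15631 = -6950 - 4310/15631 = -108639760/15631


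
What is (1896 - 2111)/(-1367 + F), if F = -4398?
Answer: 43/1153 ≈ 0.037294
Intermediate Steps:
(1896 - 2111)/(-1367 + F) = (1896 - 2111)/(-1367 - 4398) = -215/(-5765) = -215*(-1/5765) = 43/1153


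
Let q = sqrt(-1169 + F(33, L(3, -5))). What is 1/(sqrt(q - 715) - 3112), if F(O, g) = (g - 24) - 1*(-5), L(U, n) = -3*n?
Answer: -1/(3112 - sqrt(-715 + I*sqrt(1173))) ≈ -0.00032138 - 2.7628e-6*I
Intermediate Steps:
F(O, g) = -19 + g (F(O, g) = (-24 + g) + 5 = -19 + g)
q = I*sqrt(1173) (q = sqrt(-1169 + (-19 - 3*(-5))) = sqrt(-1169 + (-19 + 15)) = sqrt(-1169 - 4) = sqrt(-1173) = I*sqrt(1173) ≈ 34.249*I)
1/(sqrt(q - 715) - 3112) = 1/(sqrt(I*sqrt(1173) - 715) - 3112) = 1/(sqrt(-715 + I*sqrt(1173)) - 3112) = 1/(-3112 + sqrt(-715 + I*sqrt(1173)))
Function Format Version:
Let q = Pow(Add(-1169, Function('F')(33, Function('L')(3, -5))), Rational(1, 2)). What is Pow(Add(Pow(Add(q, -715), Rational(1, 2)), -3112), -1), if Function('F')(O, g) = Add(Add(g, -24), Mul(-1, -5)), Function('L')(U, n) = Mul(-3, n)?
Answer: Mul(-1, Pow(Add(3112, Mul(-1, Pow(Add(-715, Mul(I, Pow(1173, Rational(1, 2)))), Rational(1, 2)))), -1)) ≈ Add(-0.00032138, Mul(-2.7628e-6, I))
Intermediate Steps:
Function('F')(O, g) = Add(-19, g) (Function('F')(O, g) = Add(Add(-24, g), 5) = Add(-19, g))
q = Mul(I, Pow(1173, Rational(1, 2))) (q = Pow(Add(-1169, Add(-19, Mul(-3, -5))), Rational(1, 2)) = Pow(Add(-1169, Add(-19, 15)), Rational(1, 2)) = Pow(Add(-1169, -4), Rational(1, 2)) = Pow(-1173, Rational(1, 2)) = Mul(I, Pow(1173, Rational(1, 2))) ≈ Mul(34.249, I))
Pow(Add(Pow(Add(q, -715), Rational(1, 2)), -3112), -1) = Pow(Add(Pow(Add(Mul(I, Pow(1173, Rational(1, 2))), -715), Rational(1, 2)), -3112), -1) = Pow(Add(Pow(Add(-715, Mul(I, Pow(1173, Rational(1, 2)))), Rational(1, 2)), -3112), -1) = Pow(Add(-3112, Pow(Add(-715, Mul(I, Pow(1173, Rational(1, 2)))), Rational(1, 2))), -1)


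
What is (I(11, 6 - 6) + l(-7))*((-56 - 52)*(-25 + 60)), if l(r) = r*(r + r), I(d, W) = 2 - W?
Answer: -378000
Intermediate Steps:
l(r) = 2*r² (l(r) = r*(2*r) = 2*r²)
(I(11, 6 - 6) + l(-7))*((-56 - 52)*(-25 + 60)) = ((2 - (6 - 6)) + 2*(-7)²)*((-56 - 52)*(-25 + 60)) = ((2 - 1*0) + 2*49)*(-108*35) = ((2 + 0) + 98)*(-3780) = (2 + 98)*(-3780) = 100*(-3780) = -378000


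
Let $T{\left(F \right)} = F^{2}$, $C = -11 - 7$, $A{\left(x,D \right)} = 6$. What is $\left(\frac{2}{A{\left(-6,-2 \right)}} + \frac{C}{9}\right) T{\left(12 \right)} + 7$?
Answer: $-233$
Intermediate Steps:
$C = -18$
$\left(\frac{2}{A{\left(-6,-2 \right)}} + \frac{C}{9}\right) T{\left(12 \right)} + 7 = \left(\frac{2}{6} - \frac{18}{9}\right) 12^{2} + 7 = \left(2 \cdot \frac{1}{6} - 2\right) 144 + 7 = \left(\frac{1}{3} - 2\right) 144 + 7 = \left(- \frac{5}{3}\right) 144 + 7 = -240 + 7 = -233$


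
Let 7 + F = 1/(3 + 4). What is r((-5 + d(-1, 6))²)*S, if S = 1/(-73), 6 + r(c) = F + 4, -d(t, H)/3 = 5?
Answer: 62/511 ≈ 0.12133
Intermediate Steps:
F = -48/7 (F = -7 + 1/(3 + 4) = -7 + 1/7 = -7 + ⅐ = -48/7 ≈ -6.8571)
d(t, H) = -15 (d(t, H) = -3*5 = -15)
r(c) = -62/7 (r(c) = -6 + (-48/7 + 4) = -6 - 20/7 = -62/7)
S = -1/73 ≈ -0.013699
r((-5 + d(-1, 6))²)*S = -62/7*(-1/73) = 62/511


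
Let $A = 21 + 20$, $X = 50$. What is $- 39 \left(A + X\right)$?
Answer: $-3549$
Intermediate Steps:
$A = 41$
$- 39 \left(A + X\right) = - 39 \left(41 + 50\right) = \left(-39\right) 91 = -3549$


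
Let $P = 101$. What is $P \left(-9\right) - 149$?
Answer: $-1058$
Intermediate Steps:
$P \left(-9\right) - 149 = 101 \left(-9\right) - 149 = -909 - 149 = -1058$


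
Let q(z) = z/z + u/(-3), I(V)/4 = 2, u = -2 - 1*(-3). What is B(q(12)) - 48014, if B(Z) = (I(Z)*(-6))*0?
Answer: -48014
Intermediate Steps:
u = 1 (u = -2 + 3 = 1)
I(V) = 8 (I(V) = 4*2 = 8)
q(z) = ⅔ (q(z) = z/z + 1/(-3) = 1 + 1*(-⅓) = 1 - ⅓ = ⅔)
B(Z) = 0 (B(Z) = (8*(-6))*0 = -48*0 = 0)
B(q(12)) - 48014 = 0 - 48014 = -48014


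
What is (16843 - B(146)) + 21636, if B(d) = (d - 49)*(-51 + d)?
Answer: 29264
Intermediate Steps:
B(d) = (-51 + d)*(-49 + d) (B(d) = (-49 + d)*(-51 + d) = (-51 + d)*(-49 + d))
(16843 - B(146)) + 21636 = (16843 - (2499 + 146² - 100*146)) + 21636 = (16843 - (2499 + 21316 - 14600)) + 21636 = (16843 - 1*9215) + 21636 = (16843 - 9215) + 21636 = 7628 + 21636 = 29264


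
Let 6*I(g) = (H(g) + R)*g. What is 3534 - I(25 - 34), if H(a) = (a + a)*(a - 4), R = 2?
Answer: 3888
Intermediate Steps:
H(a) = 2*a*(-4 + a) (H(a) = (2*a)*(-4 + a) = 2*a*(-4 + a))
I(g) = g*(2 + 2*g*(-4 + g))/6 (I(g) = ((2*g*(-4 + g) + 2)*g)/6 = ((2 + 2*g*(-4 + g))*g)/6 = (g*(2 + 2*g*(-4 + g)))/6 = g*(2 + 2*g*(-4 + g))/6)
3534 - I(25 - 34) = 3534 - (25 - 34)*(1 + (25 - 34)*(-4 + (25 - 34)))/3 = 3534 - (-9)*(1 - 9*(-4 - 9))/3 = 3534 - (-9)*(1 - 9*(-13))/3 = 3534 - (-9)*(1 + 117)/3 = 3534 - (-9)*118/3 = 3534 - 1*(-354) = 3534 + 354 = 3888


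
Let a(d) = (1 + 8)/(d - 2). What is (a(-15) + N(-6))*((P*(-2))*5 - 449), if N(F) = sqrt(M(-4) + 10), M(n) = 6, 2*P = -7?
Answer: -24426/17 ≈ -1436.8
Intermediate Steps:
P = -7/2 (P = (1/2)*(-7) = -7/2 ≈ -3.5000)
N(F) = 4 (N(F) = sqrt(6 + 10) = sqrt(16) = 4)
a(d) = 9/(-2 + d)
(a(-15) + N(-6))*((P*(-2))*5 - 449) = (9/(-2 - 15) + 4)*(-7/2*(-2)*5 - 449) = (9/(-17) + 4)*(7*5 - 449) = (9*(-1/17) + 4)*(35 - 449) = (-9/17 + 4)*(-414) = (59/17)*(-414) = -24426/17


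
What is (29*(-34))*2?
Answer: -1972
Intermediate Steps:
(29*(-34))*2 = -986*2 = -1972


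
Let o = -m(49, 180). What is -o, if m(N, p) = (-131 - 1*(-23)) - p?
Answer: -288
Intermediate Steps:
m(N, p) = -108 - p (m(N, p) = (-131 + 23) - p = -108 - p)
o = 288 (o = -(-108 - 1*180) = -(-108 - 180) = -1*(-288) = 288)
-o = -1*288 = -288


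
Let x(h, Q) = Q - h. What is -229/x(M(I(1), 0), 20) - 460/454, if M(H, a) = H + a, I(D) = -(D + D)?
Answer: -57043/4994 ≈ -11.422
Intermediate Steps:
I(D) = -2*D
-229/x(M(I(1), 0), 20) - 460/454 = -229/(20 - (-2*1 + 0)) - 460/454 = -229/(20 - (-2 + 0)) - 460*1/454 = -229/(20 - 1*(-2)) - 230/227 = -229/(20 + 2) - 230/227 = -229/22 - 230/227 = -57043/4994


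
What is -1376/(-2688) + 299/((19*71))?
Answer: 83123/113316 ≈ 0.73355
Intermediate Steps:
-1376/(-2688) + 299/((19*71)) = -1376*(-1/2688) + 299/1349 = 43/84 + 299*(1/1349) = 43/84 + 299/1349 = 83123/113316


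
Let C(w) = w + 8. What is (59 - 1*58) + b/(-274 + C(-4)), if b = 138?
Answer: 22/45 ≈ 0.48889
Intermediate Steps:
C(w) = 8 + w
(59 - 1*58) + b/(-274 + C(-4)) = (59 - 1*58) + 138/(-274 + (8 - 4)) = (59 - 58) + 138/(-274 + 4) = 1 + 138/(-270) = 1 + 138*(-1/270) = 1 - 23/45 = 22/45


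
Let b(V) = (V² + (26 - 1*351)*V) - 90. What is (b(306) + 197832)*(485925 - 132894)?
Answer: 67756533768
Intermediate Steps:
b(V) = -90 + V² - 325*V (b(V) = (V² + (26 - 351)*V) - 90 = (V² - 325*V) - 90 = -90 + V² - 325*V)
(b(306) + 197832)*(485925 - 132894) = ((-90 + 306² - 325*306) + 197832)*(485925 - 132894) = ((-90 + 93636 - 99450) + 197832)*353031 = (-5904 + 197832)*353031 = 191928*353031 = 67756533768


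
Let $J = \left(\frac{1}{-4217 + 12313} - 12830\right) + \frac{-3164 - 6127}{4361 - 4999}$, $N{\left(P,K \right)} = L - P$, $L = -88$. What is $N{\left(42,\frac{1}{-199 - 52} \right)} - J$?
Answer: $\frac{2978337683}{234784} \approx 12685.0$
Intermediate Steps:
$N{\left(P,K \right)} = -88 - P$
$J = - \frac{3008859603}{234784}$ ($J = \left(\frac{1}{8096} - 12830\right) - \frac{9291}{-638} = \left(\frac{1}{8096} - 12830\right) - - \frac{9291}{638} = - \frac{103871679}{8096} + \frac{9291}{638} = - \frac{3008859603}{234784} \approx -12815.0$)
$N{\left(42,\frac{1}{-199 - 52} \right)} - J = \left(-88 - 42\right) - - \frac{3008859603}{234784} = \left(-88 - 42\right) + \frac{3008859603}{234784} = -130 + \frac{3008859603}{234784} = \frac{2978337683}{234784}$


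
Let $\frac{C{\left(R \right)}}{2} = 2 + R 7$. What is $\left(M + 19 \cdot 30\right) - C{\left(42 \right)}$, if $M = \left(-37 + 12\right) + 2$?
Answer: $-45$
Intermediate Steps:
$C{\left(R \right)} = 4 + 14 R$ ($C{\left(R \right)} = 2 \left(2 + R 7\right) = 2 \left(2 + 7 R\right) = 4 + 14 R$)
$M = -23$ ($M = -25 + 2 = -23$)
$\left(M + 19 \cdot 30\right) - C{\left(42 \right)} = \left(-23 + 19 \cdot 30\right) - \left(4 + 14 \cdot 42\right) = \left(-23 + 570\right) - \left(4 + 588\right) = 547 - 592 = -45$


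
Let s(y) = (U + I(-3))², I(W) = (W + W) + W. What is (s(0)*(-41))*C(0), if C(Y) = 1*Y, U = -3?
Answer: 0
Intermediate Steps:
I(W) = 3*W (I(W) = 2*W + W = 3*W)
C(Y) = Y
s(y) = 144 (s(y) = (-3 + 3*(-3))² = (-3 - 9)² = (-12)² = 144)
(s(0)*(-41))*C(0) = (144*(-41))*0 = -5904*0 = 0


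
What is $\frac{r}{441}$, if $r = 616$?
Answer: $\frac{88}{63} \approx 1.3968$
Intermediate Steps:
$\frac{r}{441} = \frac{616}{441} = 616 \cdot \frac{1}{441} = \frac{88}{63}$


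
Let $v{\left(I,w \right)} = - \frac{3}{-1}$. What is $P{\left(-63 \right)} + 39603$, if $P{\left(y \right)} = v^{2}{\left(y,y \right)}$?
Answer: $39612$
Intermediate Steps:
$v{\left(I,w \right)} = 3$ ($v{\left(I,w \right)} = \left(-3\right) \left(-1\right) = 3$)
$P{\left(y \right)} = 9$ ($P{\left(y \right)} = 3^{2} = 9$)
$P{\left(-63 \right)} + 39603 = 9 + 39603 = 39612$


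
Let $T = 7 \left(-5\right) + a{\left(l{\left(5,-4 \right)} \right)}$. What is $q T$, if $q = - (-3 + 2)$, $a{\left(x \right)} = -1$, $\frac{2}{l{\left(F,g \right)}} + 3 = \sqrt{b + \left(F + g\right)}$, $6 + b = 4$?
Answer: $-36$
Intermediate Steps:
$b = -2$ ($b = -6 + 4 = -2$)
$l{\left(F,g \right)} = \frac{2}{-3 + \sqrt{-2 + F + g}}$ ($l{\left(F,g \right)} = \frac{2}{-3 + \sqrt{-2 + \left(F + g\right)}} = \frac{2}{-3 + \sqrt{-2 + F + g}}$)
$q = 1$ ($q = \left(-1\right) \left(-1\right) = 1$)
$T = -36$ ($T = 7 \left(-5\right) - 1 = -35 - 1 = -36$)
$q T = 1 \left(-36\right) = -36$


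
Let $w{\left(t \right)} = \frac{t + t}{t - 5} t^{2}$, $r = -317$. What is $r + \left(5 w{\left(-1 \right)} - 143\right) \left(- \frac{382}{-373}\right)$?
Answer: $- \frac{516691}{1119} \approx -461.74$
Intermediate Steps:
$w{\left(t \right)} = \frac{2 t^{3}}{-5 + t}$ ($w{\left(t \right)} = \frac{2 t}{-5 + t} t^{2} = \frac{2 t^{3}}{-5 + t}$)
$r + \left(5 w{\left(-1 \right)} - 143\right) \left(- \frac{382}{-373}\right) = -317 + \left(5 \frac{2 \left(-1\right)^{3}}{-5 - 1} - 143\right) \left(- \frac{382}{-373}\right) = -317 + \left(5 \cdot 2 \left(-1\right) \frac{1}{-6} - 143\right) \left(\left(-382\right) \left(- \frac{1}{373}\right)\right) = -317 + \left(5 \cdot 2 \left(-1\right) \left(- \frac{1}{6}\right) - 143\right) \frac{382}{373} = -317 + \left(5 \cdot \frac{1}{3} - 143\right) \frac{382}{373} = -317 + \left(\frac{5}{3} - 143\right) \frac{382}{373} = -317 - \frac{161968}{1119} = - \frac{516691}{1119}$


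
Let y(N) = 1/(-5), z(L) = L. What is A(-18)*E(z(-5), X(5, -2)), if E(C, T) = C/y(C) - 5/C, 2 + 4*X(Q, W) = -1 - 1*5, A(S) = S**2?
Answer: 8424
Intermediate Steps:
y(N) = -1/5
X(Q, W) = -2 (X(Q, W) = -1/2 + (-1 - 1*5)/4 = -1/2 + (-1 - 5)/4 = -1/2 + (1/4)*(-6) = -1/2 - 3/2 = -2)
E(C, T) = -5*C - 5/C (E(C, T) = C/(-1/5) - 5/C = C*(-5) - 5/C = -5*C - 5/C)
A(-18)*E(z(-5), X(5, -2)) = (-18)**2*(-5*(-5) - 5/(-5)) = 324*(25 - 5*(-1/5)) = 324*(25 + 1) = 324*26 = 8424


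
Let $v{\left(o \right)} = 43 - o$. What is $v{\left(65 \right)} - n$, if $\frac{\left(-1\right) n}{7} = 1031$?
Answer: $7195$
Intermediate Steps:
$n = -7217$ ($n = \left(-7\right) 1031 = -7217$)
$v{\left(65 \right)} - n = \left(43 - 65\right) - -7217 = \left(43 - 65\right) + 7217 = -22 + 7217 = 7195$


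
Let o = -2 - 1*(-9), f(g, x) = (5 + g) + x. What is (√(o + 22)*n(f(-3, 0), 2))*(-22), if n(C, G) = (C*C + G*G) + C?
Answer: -220*√29 ≈ -1184.7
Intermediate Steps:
f(g, x) = 5 + g + x
n(C, G) = C + C² + G² (n(C, G) = (C² + G²) + C = C + C² + G²)
o = 7 (o = -2 + 9 = 7)
(√(o + 22)*n(f(-3, 0), 2))*(-22) = (√(7 + 22)*((5 - 3 + 0) + (5 - 3 + 0)² + 2²))*(-22) = (√29*(2 + 2² + 4))*(-22) = (√29*(2 + 4 + 4))*(-22) = (√29*10)*(-22) = (10*√29)*(-22) = -220*√29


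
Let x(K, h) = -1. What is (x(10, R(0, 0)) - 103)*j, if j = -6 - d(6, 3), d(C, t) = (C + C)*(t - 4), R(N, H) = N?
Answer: -624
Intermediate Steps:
d(C, t) = 2*C*(-4 + t) (d(C, t) = (2*C)*(-4 + t) = 2*C*(-4 + t))
j = 6 (j = -6 - 2*6*(-4 + 3) = -6 - 2*6*(-1) = -6 - 1*(-12) = -6 + 12 = 6)
(x(10, R(0, 0)) - 103)*j = (-1 - 103)*6 = -104*6 = -624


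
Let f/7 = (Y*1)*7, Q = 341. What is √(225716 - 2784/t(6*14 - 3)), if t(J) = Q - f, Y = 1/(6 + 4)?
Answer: 2*√637416705149/3361 ≈ 475.09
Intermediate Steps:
Y = ⅒ (Y = 1/10 = ⅒ ≈ 0.10000)
f = 49/10 (f = 7*(((⅒)*1)*7) = 7*((⅒)*7) = 7*(7/10) = 49/10 ≈ 4.9000)
t(J) = 3361/10 (t(J) = 341 - 1*49/10 = 341 - 49/10 = 3361/10)
√(225716 - 2784/t(6*14 - 3)) = √(225716 - 2784/3361/10) = √(225716 - 2784*10/3361) = √(225716 - 27840/3361) = √(758603636/3361) = 2*√637416705149/3361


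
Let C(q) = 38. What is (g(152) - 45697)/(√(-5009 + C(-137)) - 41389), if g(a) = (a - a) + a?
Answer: 1885062005/1713054292 + 45545*I*√4971/1713054292 ≈ 1.1004 + 0.0018745*I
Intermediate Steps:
g(a) = a (g(a) = 0 + a = a)
(g(152) - 45697)/(√(-5009 + C(-137)) - 41389) = (152 - 45697)/(√(-5009 + 38) - 41389) = -45545/(√(-4971) - 41389) = -45545/(I*√4971 - 41389) = -45545/(-41389 + I*√4971)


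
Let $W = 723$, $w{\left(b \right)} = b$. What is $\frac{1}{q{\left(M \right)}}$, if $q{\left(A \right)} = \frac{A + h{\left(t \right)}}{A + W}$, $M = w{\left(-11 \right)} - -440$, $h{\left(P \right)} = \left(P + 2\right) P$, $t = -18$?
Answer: $\frac{384}{239} \approx 1.6067$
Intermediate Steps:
$h{\left(P \right)} = P \left(2 + P\right)$ ($h{\left(P \right)} = \left(2 + P\right) P = P \left(2 + P\right)$)
$M = 429$ ($M = -11 - -440 = -11 + 440 = 429$)
$q{\left(A \right)} = \frac{288 + A}{723 + A}$ ($q{\left(A \right)} = \frac{A - 18 \left(2 - 18\right)}{A + 723} = \frac{A - -288}{723 + A} = \frac{A + 288}{723 + A} = \frac{288 + A}{723 + A}$)
$\frac{1}{q{\left(M \right)}} = \frac{1}{\frac{1}{723 + 429} \left(288 + 429\right)} = \frac{1}{\frac{1}{1152} \cdot 717} = \frac{1}{\frac{239}{384}} = \frac{384}{239}$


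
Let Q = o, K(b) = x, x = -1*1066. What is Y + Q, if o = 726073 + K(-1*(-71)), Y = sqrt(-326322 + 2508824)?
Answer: 725007 + sqrt(2182502) ≈ 7.2648e+5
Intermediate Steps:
x = -1066
Y = sqrt(2182502) ≈ 1477.3
K(b) = -1066
o = 725007 (o = 726073 - 1066 = 725007)
Q = 725007
Y + Q = sqrt(2182502) + 725007 = 725007 + sqrt(2182502)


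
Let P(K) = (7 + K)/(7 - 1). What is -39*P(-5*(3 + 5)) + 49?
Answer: 527/2 ≈ 263.50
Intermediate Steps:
P(K) = 7/6 + K/6 (P(K) = (7 + K)/6 = (7 + K)*(⅙) = 7/6 + K/6)
-39*P(-5*(3 + 5)) + 49 = -39*(7/6 + (-5*(3 + 5))/6) + 49 = -39*(7/6 + (-5*8)/6) + 49 = -39*(7/6 + (⅙)*(-40)) + 49 = -39*(7/6 - 20/3) + 49 = -39*(-11/2) + 49 = 429/2 + 49 = 527/2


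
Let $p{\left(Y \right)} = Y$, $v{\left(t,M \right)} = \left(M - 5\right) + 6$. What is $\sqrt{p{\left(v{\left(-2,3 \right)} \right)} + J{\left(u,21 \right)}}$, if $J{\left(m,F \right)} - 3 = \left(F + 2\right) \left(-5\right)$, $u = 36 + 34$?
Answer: $6 i \sqrt{3} \approx 10.392 i$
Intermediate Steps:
$u = 70$
$v{\left(t,M \right)} = 1 + M$ ($v{\left(t,M \right)} = \left(-5 + M\right) + 6 = 1 + M$)
$J{\left(m,F \right)} = -7 - 5 F$ ($J{\left(m,F \right)} = 3 + \left(F + 2\right) \left(-5\right) = 3 + \left(2 + F\right) \left(-5\right) = 3 - \left(10 + 5 F\right) = -7 - 5 F$)
$\sqrt{p{\left(v{\left(-2,3 \right)} \right)} + J{\left(u,21 \right)}} = \sqrt{\left(1 + 3\right) - 112} = \sqrt{4 - 112} = \sqrt{-108} = 6 i \sqrt{3}$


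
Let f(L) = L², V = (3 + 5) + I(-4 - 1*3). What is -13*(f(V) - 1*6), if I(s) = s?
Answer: 65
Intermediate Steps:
V = 1 (V = (3 + 5) + (-4 - 1*3) = 8 + (-4 - 3) = 8 - 7 = 1)
-13*(f(V) - 1*6) = -13*(1² - 1*6) = -13*(1 - 6) = -13*(-5) = 65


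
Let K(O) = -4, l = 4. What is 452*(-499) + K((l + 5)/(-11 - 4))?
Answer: -225552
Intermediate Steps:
452*(-499) + K((l + 5)/(-11 - 4)) = 452*(-499) - 4 = -225548 - 4 = -225552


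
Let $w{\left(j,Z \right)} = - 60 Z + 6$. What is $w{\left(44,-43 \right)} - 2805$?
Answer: $-219$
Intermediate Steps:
$w{\left(j,Z \right)} = 6 - 60 Z$
$w{\left(44,-43 \right)} - 2805 = \left(6 - -2580\right) - 2805 = \left(6 + 2580\right) - 2805 = 2586 - 2805 = -219$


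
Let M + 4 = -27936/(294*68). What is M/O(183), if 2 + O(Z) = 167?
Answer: -4496/137445 ≈ -0.032711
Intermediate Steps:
O(Z) = 165 (O(Z) = -2 + 167 = 165)
M = -4496/833 (M = -4 - 27936/(294*68) = -4 - 27936/19992 = -4 - 27936*1/19992 = -4 - 1164/833 = -4496/833 ≈ -5.3974)
M/O(183) = -4496/833/165 = -4496/833*1/165 = -4496/137445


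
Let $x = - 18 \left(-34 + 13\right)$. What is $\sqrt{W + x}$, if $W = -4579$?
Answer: $i \sqrt{4201} \approx 64.815 i$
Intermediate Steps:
$x = 378$ ($x = \left(-18\right) \left(-21\right) = 378$)
$\sqrt{W + x} = \sqrt{-4579 + 378} = \sqrt{-4201} = i \sqrt{4201}$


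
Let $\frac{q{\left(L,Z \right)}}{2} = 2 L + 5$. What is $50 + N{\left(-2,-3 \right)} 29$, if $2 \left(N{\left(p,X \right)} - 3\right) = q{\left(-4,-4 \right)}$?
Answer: $50$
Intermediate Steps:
$q{\left(L,Z \right)} = 10 + 4 L$ ($q{\left(L,Z \right)} = 2 \left(2 L + 5\right) = 2 \left(5 + 2 L\right) = 10 + 4 L$)
$N{\left(p,X \right)} = 0$ ($N{\left(p,X \right)} = 3 + \frac{10 + 4 \left(-4\right)}{2} = 3 + \frac{10 - 16}{2} = 3 + \frac{1}{2} \left(-6\right) = 3 - 3 = 0$)
$50 + N{\left(-2,-3 \right)} 29 = 50 + 0 \cdot 29 = 50 + 0 = 50$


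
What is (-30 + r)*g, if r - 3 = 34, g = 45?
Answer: 315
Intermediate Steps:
r = 37 (r = 3 + 34 = 37)
(-30 + r)*g = (-30 + 37)*45 = 7*45 = 315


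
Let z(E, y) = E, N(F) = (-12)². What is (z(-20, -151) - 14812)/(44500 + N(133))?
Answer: -3708/11161 ≈ -0.33223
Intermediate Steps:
N(F) = 144
(z(-20, -151) - 14812)/(44500 + N(133)) = (-20 - 14812)/(44500 + 144) = -14832/44644 = -14832*1/44644 = -3708/11161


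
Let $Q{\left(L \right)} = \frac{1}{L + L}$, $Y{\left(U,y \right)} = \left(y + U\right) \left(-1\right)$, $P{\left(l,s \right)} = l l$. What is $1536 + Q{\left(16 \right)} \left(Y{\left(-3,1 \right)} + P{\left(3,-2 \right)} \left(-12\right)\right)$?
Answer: $\frac{24523}{16} \approx 1532.7$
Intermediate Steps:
$P{\left(l,s \right)} = l^{2}$
$Y{\left(U,y \right)} = - U - y$ ($Y{\left(U,y \right)} = \left(U + y\right) \left(-1\right) = - U - y$)
$Q{\left(L \right)} = \frac{1}{2 L}$
$1536 + Q{\left(16 \right)} \left(Y{\left(-3,1 \right)} + P{\left(3,-2 \right)} \left(-12\right)\right) = 1536 + \frac{1}{2 \cdot 16} \left(\left(\left(-1\right) \left(-3\right) - 1\right) + 3^{2} \left(-12\right)\right) = 1536 + \frac{1}{2} \cdot \frac{1}{16} \left(\left(3 - 1\right) + 9 \left(-12\right)\right) = 1536 + \frac{2 - 108}{32} = 1536 + \frac{1}{32} \left(-106\right) = 1536 - \frac{53}{16} = \frac{24523}{16}$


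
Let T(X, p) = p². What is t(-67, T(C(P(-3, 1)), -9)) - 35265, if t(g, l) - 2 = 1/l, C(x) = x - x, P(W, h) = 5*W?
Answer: -2856302/81 ≈ -35263.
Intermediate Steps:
C(x) = 0
t(g, l) = 2 + 1/l
t(-67, T(C(P(-3, 1)), -9)) - 35265 = (2 + 1/((-9)²)) - 35265 = (2 + 1/81) - 35265 = 163/81 - 35265 = -2856302/81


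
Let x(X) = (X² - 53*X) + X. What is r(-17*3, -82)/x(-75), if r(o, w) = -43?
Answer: -43/9525 ≈ -0.0045144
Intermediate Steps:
x(X) = X² - 52*X
r(-17*3, -82)/x(-75) = -43*(-1/(75*(-52 - 75))) = -43/((-75*(-127))) = -43/9525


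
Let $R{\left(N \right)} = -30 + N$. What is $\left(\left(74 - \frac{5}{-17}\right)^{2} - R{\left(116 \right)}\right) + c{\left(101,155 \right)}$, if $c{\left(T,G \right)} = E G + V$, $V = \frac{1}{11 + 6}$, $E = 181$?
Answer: $\frac{9678227}{289} \approx 33489.0$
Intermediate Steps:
$V = \frac{1}{17} \approx 0.058824$
$c{\left(T,G \right)} = \frac{1}{17} + 181 G$ ($c{\left(T,G \right)} = 181 G + \frac{1}{17} = \frac{1}{17} + 181 G$)
$\left(\left(74 - \frac{5}{-17}\right)^{2} - R{\left(116 \right)}\right) + c{\left(101,155 \right)} = \left(\left(74 - \frac{5}{-17}\right)^{2} - \left(-30 + 116\right)\right) + \left(\frac{1}{17} + 181 \cdot 155\right) = \left(\left(74 - - \frac{5}{17}\right)^{2} - 86\right) + \left(\frac{1}{17} + 28055\right) = \left(\left(74 + \frac{5}{17}\right)^{2} - 86\right) + \frac{476936}{17} = \left(\left(\frac{1263}{17}\right)^{2} - 86\right) + \frac{476936}{17} = \left(\frac{1595169}{289} - 86\right) + \frac{476936}{17} = \frac{1570315}{289} + \frac{476936}{17} = \frac{9678227}{289}$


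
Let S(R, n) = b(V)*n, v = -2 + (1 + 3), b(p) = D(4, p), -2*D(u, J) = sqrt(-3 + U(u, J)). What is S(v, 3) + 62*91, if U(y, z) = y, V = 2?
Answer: 11281/2 ≈ 5640.5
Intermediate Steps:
D(u, J) = -sqrt(-3 + u)/2
b(p) = -1/2 (b(p) = -sqrt(-3 + 4)/2 = -sqrt(1)/2 = -1/2*1 = -1/2)
v = 2 (v = -2 + 4 = 2)
S(R, n) = -n/2
S(v, 3) + 62*91 = -1/2*3 + 62*91 = -3/2 + 5642 = 11281/2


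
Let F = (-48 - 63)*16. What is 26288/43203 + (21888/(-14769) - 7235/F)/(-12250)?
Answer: 104244136219799/171379561332000 ≈ 0.60826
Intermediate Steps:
F = -1776 (F = -111*16 = -1776)
26288/43203 + (21888/(-14769) - 7235/F)/(-12250) = 26288/43203 + (21888/(-14769) - 7235/(-1776))/(-12250) = 26288*(1/43203) + (21888*(-1/14769) - 7235*(-1/1776))*(-1/12250) = 26288/43203 + (-2432/1641 + 7235/1776)*(-1/12250) = 26288/43203 + (839267/323824)*(-1/12250) = 26288/43203 - 839267/3966844000 = 104244136219799/171379561332000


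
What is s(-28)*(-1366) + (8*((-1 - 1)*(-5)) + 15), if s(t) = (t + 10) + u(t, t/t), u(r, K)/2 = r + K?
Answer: 98447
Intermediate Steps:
u(r, K) = 2*K + 2*r (u(r, K) = 2*(r + K) = 2*(K + r) = 2*K + 2*r)
s(t) = 12 + 3*t (s(t) = (t + 10) + (2*(t/t) + 2*t) = (10 + t) + (2*1 + 2*t) = (10 + t) + (2 + 2*t) = 12 + 3*t)
s(-28)*(-1366) + (8*((-1 - 1)*(-5)) + 15) = (12 + 3*(-28))*(-1366) + (8*((-1 - 1)*(-5)) + 15) = (12 - 84)*(-1366) + (8*(-2*(-5)) + 15) = -72*(-1366) + (8*10 + 15) = 98352 + (80 + 15) = 98352 + 95 = 98447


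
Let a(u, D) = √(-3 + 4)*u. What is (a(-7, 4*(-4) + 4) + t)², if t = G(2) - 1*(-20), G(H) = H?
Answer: 225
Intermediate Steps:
a(u, D) = u (a(u, D) = √1*u = 1*u = u)
t = 22 (t = 2 - 1*(-20) = 2 + 20 = 22)
(a(-7, 4*(-4) + 4) + t)² = (-7 + 22)² = 15² = 225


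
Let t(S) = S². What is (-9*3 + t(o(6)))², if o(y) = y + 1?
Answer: 484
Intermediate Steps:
o(y) = 1 + y
(-9*3 + t(o(6)))² = (-9*3 + (1 + 6)²)² = (-27 + 7²)² = (-27 + 49)² = 22² = 484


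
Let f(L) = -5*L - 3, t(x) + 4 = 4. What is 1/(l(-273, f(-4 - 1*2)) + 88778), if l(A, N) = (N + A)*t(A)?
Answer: 1/88778 ≈ 1.1264e-5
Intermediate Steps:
t(x) = 0 (t(x) = -4 + 4 = 0)
f(L) = -3 - 5*L
l(A, N) = 0 (l(A, N) = (N + A)*0 = (A + N)*0 = 0)
1/(l(-273, f(-4 - 1*2)) + 88778) = 1/(0 + 88778) = 1/88778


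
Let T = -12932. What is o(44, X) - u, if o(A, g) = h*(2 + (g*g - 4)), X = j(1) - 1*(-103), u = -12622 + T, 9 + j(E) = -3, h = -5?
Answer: -15841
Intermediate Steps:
j(E) = -12 (j(E) = -9 - 3 = -12)
u = -25554 (u = -12622 - 12932 = -25554)
X = 91 (X = -12 - 1*(-103) = -12 + 103 = 91)
o(A, g) = 10 - 5*g² (o(A, g) = -5*(2 + (g*g - 4)) = -5*(2 + (g² - 4)) = -5*(2 + (-4 + g²)) = -5*(-2 + g²) = 10 - 5*g²)
o(44, X) - u = (10 - 5*91²) - 1*(-25554) = (10 - 5*8281) + 25554 = (10 - 41405) + 25554 = -41395 + 25554 = -15841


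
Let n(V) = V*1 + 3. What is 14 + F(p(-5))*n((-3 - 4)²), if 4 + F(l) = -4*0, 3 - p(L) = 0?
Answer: -194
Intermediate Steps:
n(V) = 3 + V (n(V) = V + 3 = 3 + V)
p(L) = 3 (p(L) = 3 - 1*0 = 3 + 0 = 3)
F(l) = -4 (F(l) = -4 - 4*0 = -4 + 0 = -4)
14 + F(p(-5))*n((-3 - 4)²) = 14 - 4*(3 + (-3 - 4)²) = 14 - 4*(3 + (-7)²) = 14 - 4*(3 + 49) = 14 - 4*52 = 14 - 208 = -194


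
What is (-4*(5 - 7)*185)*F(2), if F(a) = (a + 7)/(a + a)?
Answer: 3330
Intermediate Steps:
F(a) = (7 + a)/(2*a) (F(a) = (7 + a)/((2*a)) = (7 + a)*(1/(2*a)) = (7 + a)/(2*a))
(-4*(5 - 7)*185)*F(2) = (-4*(5 - 7)*185)*((1/2)*(7 + 2)/2) = (-4*(-2)*185)*((1/2)*(1/2)*9) = (8*185)*(9/4) = 1480*(9/4) = 3330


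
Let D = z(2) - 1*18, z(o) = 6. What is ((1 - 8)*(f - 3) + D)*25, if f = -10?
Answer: 1975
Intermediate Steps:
D = -12 (D = 6 - 1*18 = 6 - 18 = -12)
((1 - 8)*(f - 3) + D)*25 = ((1 - 8)*(-10 - 3) - 12)*25 = (-7*(-13) - 12)*25 = (91 - 12)*25 = 79*25 = 1975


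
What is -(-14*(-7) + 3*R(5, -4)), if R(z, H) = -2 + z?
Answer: -107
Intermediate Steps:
-(-14*(-7) + 3*R(5, -4)) = -(-14*(-7) + 3*(-2 + 5)) = -(98 + 3*3) = -(98 + 9) = -1*107 = -107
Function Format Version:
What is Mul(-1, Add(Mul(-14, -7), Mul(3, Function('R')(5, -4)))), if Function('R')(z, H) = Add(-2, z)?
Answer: -107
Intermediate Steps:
Mul(-1, Add(Mul(-14, -7), Mul(3, Function('R')(5, -4)))) = Mul(-1, Add(Mul(-14, -7), Mul(3, Add(-2, 5)))) = Mul(-1, Add(98, Mul(3, 3))) = Mul(-1, Add(98, 9)) = Mul(-1, 107) = -107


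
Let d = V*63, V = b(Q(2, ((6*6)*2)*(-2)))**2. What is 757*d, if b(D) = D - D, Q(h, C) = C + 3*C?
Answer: 0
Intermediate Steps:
Q(h, C) = 4*C
b(D) = 0
V = 0 (V = 0**2 = 0)
d = 0 (d = 0*63 = 0)
757*d = 757*0 = 0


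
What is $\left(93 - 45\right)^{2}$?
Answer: $2304$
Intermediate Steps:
$\left(93 - 45\right)^{2} = 48^{2} = 2304$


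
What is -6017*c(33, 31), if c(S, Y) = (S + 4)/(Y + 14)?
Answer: -222629/45 ≈ -4947.3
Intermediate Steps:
c(S, Y) = (4 + S)/(14 + Y)
-6017*c(33, 31) = -6017*(4 + 33)/(14 + 31) = -6017*37/45 = -222629/45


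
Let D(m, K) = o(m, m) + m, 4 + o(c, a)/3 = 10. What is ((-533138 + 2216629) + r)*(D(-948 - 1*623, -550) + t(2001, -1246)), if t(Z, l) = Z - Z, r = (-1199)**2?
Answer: -4847055876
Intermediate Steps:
o(c, a) = 18 (o(c, a) = -12 + 3*10 = -12 + 30 = 18)
r = 1437601
D(m, K) = 18 + m
t(Z, l) = 0
((-533138 + 2216629) + r)*(D(-948 - 1*623, -550) + t(2001, -1246)) = ((-533138 + 2216629) + 1437601)*((18 + (-948 - 1*623)) + 0) = (1683491 + 1437601)*((18 + (-948 - 623)) + 0) = 3121092*((18 - 1571) + 0) = 3121092*(-1553 + 0) = 3121092*(-1553) = -4847055876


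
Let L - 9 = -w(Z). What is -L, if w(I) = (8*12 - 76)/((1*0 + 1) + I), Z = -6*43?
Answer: -2333/257 ≈ -9.0778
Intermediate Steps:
Z = -258
w(I) = 20/(1 + I) (w(I) = (96 - 76)/((0 + 1) + I) = 20/(1 + I))
L = 2333/257 (L = 9 - 20/(1 - 258) = 9 - 20/(-257) = 9 - 20*(-1)/257 = 9 - 1*(-20/257) = 9 + 20/257 = 2333/257 ≈ 9.0778)
-L = -1*2333/257 = -2333/257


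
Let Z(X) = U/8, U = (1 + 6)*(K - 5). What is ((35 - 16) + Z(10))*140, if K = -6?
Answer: 2625/2 ≈ 1312.5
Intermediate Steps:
U = -77 (U = (1 + 6)*(-6 - 5) = 7*(-11) = -77)
Z(X) = -77/8
((35 - 16) + Z(10))*140 = ((35 - 16) - 77/8)*140 = (19 - 77/8)*140 = (75/8)*140 = 2625/2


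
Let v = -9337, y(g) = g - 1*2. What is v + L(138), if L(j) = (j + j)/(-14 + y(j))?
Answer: -569419/61 ≈ -9334.7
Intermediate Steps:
y(g) = -2 + g (y(g) = g - 2 = -2 + g)
L(j) = 2*j/(-16 + j) (L(j) = (j + j)/(-14 + (-2 + j)) = (2*j)/(-16 + j) = 2*j/(-16 + j))
v + L(138) = -9337 + 2*138/(-16 + 138) = -9337 + 2*138/122 = -9337 + 2*138*(1/122) = -9337 + 138/61 = -569419/61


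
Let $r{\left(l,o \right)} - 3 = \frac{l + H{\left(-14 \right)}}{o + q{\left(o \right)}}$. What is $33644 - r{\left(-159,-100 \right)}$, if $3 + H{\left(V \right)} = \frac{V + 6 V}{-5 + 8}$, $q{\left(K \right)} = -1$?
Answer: $\frac{10192639}{303} \approx 33639.0$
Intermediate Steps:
$H{\left(V \right)} = -3 + \frac{7 V}{3}$ ($H{\left(V \right)} = -3 + \frac{V + 6 V}{-5 + 8} = -3 + \frac{7 V}{3}$)
$r{\left(l,o \right)} = 3 + \frac{- \frac{107}{3} + l}{-1 + o}$ ($r{\left(l,o \right)} = 3 + \frac{l + \left(-3 + \frac{7}{3} \left(-14\right)\right)}{o - 1} = 3 + \frac{l - \frac{107}{3}}{-1 + o} = 3 + \frac{- \frac{107}{3} + l}{-1 + o}$)
$33644 - r{\left(-159,-100 \right)} = 33644 - \frac{- \frac{116}{3} - 159 + 3 \left(-100\right)}{-1 - 100} = 33644 - \frac{- \frac{116}{3} - 159 - 300}{-101} = 33644 - \left(- \frac{1}{101}\right) \left(- \frac{1493}{3}\right) = 33644 - \frac{1493}{303} = \frac{10192639}{303}$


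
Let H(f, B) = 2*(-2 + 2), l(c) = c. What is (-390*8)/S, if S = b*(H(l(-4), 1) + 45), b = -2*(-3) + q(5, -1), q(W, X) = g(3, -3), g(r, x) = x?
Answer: -208/9 ≈ -23.111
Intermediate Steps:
q(W, X) = -3
b = 3 (b = -2*(-3) - 3 = 6 - 3 = 3)
H(f, B) = 0 (H(f, B) = 2*0 = 0)
S = 135 (S = 3*(0 + 45) = 3*45 = 135)
(-390*8)/S = -390*8/135 = -3120*1/135 = -208/9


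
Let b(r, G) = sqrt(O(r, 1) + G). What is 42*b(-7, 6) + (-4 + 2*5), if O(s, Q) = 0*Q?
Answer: 6 + 42*sqrt(6) ≈ 108.88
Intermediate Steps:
O(s, Q) = 0
b(r, G) = sqrt(G) (b(r, G) = sqrt(0 + G) = sqrt(G))
42*b(-7, 6) + (-4 + 2*5) = 42*sqrt(6) + (-4 + 2*5) = 42*sqrt(6) + (-4 + 10) = 42*sqrt(6) + 6 = 6 + 42*sqrt(6)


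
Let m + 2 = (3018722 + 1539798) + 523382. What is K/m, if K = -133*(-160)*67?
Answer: 71288/254095 ≈ 0.28056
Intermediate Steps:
m = 5081900 (m = -2 + ((3018722 + 1539798) + 523382) = -2 + (4558520 + 523382) = -2 + 5081902 = 5081900)
K = 1425760 (K = 21280*67 = 1425760)
K/m = 1425760/5081900 = 1425760*(1/5081900) = 71288/254095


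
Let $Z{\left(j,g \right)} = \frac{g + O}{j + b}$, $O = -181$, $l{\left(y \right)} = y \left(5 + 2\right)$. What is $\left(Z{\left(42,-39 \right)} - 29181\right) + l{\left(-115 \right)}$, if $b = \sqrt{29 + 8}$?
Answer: $- \frac{4708642}{157} + \frac{20 \sqrt{37}}{157} \approx -29991.0$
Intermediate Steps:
$l{\left(y \right)} = 7 y$ ($l{\left(y \right)} = y 7 = 7 y$)
$b = \sqrt{37} \approx 6.0828$
$Z{\left(j,g \right)} = \frac{-181 + g}{j + \sqrt{37}}$ ($Z{\left(j,g \right)} = \frac{g - 181}{j + \sqrt{37}} = \frac{-181 + g}{j + \sqrt{37}}$)
$\left(Z{\left(42,-39 \right)} - 29181\right) + l{\left(-115 \right)} = \left(\frac{-181 - 39}{42 + \sqrt{37}} - 29181\right) + 7 \left(-115\right) = \left(\frac{1}{42 + \sqrt{37}} \left(-220\right) - 29181\right) - 805 = \left(- \frac{220}{42 + \sqrt{37}} - 29181\right) - 805 = \left(-29181 - \frac{220}{42 + \sqrt{37}}\right) - 805 = -29986 - \frac{220}{42 + \sqrt{37}}$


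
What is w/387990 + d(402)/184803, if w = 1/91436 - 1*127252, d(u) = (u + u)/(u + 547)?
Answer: -680189212608254459/2073918692753280360 ≈ -0.32797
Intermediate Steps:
d(u) = 2*u/(547 + u) (d(u) = (2*u)/(547 + u) = 2*u/(547 + u))
w = -11635413871/91436 (w = 1/91436 - 127252 = -11635413871/91436 ≈ -1.2725e+5)
w/387990 + d(402)/184803 = -11635413871/91436/387990 + (2*402/(547 + 402))/184803 = -11635413871/91436*1/387990 + (2*402/949)*(1/184803) = -11635413871/35476253640 + (2*402*(1/949))*(1/184803) = -11635413871/35476253640 + (804/949)*(1/184803) = -11635413871/35476253640 + 268/58459349 = -680189212608254459/2073918692753280360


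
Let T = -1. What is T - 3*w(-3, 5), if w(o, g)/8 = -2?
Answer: 47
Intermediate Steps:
w(o, g) = -16 (w(o, g) = 8*(-2) = -16)
T - 3*w(-3, 5) = -1 - 3*(-16) = -1 + 48 = 47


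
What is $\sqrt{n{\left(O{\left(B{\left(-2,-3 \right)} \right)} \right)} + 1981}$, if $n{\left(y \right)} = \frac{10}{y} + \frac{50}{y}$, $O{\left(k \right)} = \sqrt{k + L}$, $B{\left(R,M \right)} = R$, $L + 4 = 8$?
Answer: $\sqrt{1981 + 30 \sqrt{2}} \approx 44.982$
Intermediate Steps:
$L = 4$ ($L = -4 + 8 = 4$)
$O{\left(k \right)} = \sqrt{4 + k}$ ($O{\left(k \right)} = \sqrt{k + 4} = \sqrt{4 + k}$)
$n{\left(y \right)} = \frac{60}{y}$
$\sqrt{n{\left(O{\left(B{\left(-2,-3 \right)} \right)} \right)} + 1981} = \sqrt{\frac{60}{\sqrt{4 - 2}} + 1981} = \sqrt{\frac{60}{\sqrt{2}} + 1981} = \sqrt{60 \frac{\sqrt{2}}{2} + 1981} = \sqrt{30 \sqrt{2} + 1981} = \sqrt{1981 + 30 \sqrt{2}}$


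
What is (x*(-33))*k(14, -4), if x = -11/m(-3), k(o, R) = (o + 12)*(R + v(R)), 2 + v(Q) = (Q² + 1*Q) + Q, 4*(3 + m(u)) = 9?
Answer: -25168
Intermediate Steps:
m(u) = -¾ (m(u) = -3 + (¼)*9 = -3 + 9/4 = -¾)
v(Q) = -2 + Q² + 2*Q (v(Q) = -2 + ((Q² + 1*Q) + Q) = -2 + ((Q² + Q) + Q) = -2 + ((Q + Q²) + Q) = -2 + (Q² + 2*Q) = -2 + Q² + 2*Q)
k(o, R) = (12 + o)*(-2 + R² + 3*R) (k(o, R) = (o + 12)*(R + (-2 + R² + 2*R)) = (12 + o)*(-2 + R² + 3*R))
x = 44/3 (x = -11/(-¾) = -11*(-4/3) = 44/3 ≈ 14.667)
(x*(-33))*k(14, -4) = ((44/3)*(-33))*(-24 + 12*(-4)² + 36*(-4) - 4*14 + 14*(-2 + (-4)² + 2*(-4))) = -484*(-24 + 12*16 - 144 - 56 + 14*(-2 + 16 - 8)) = -484*(-24 + 192 - 144 - 56 + 14*6) = -484*(-24 + 192 - 144 - 56 + 84) = -484*52 = -25168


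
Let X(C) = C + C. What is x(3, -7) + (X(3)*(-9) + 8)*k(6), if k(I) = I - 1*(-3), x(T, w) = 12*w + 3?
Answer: -495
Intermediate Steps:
X(C) = 2*C
x(T, w) = 3 + 12*w
k(I) = 3 + I (k(I) = I + 3 = 3 + I)
x(3, -7) + (X(3)*(-9) + 8)*k(6) = (3 + 12*(-7)) + ((2*3)*(-9) + 8)*(3 + 6) = (3 - 84) + (6*(-9) + 8)*9 = -81 + (-54 + 8)*9 = -81 - 46*9 = -81 - 414 = -495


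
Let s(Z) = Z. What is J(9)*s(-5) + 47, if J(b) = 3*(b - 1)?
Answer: -73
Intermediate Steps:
J(b) = -3 + 3*b (J(b) = 3*(-1 + b) = -3 + 3*b)
J(9)*s(-5) + 47 = (-3 + 3*9)*(-5) + 47 = (-3 + 27)*(-5) + 47 = 24*(-5) + 47 = -120 + 47 = -73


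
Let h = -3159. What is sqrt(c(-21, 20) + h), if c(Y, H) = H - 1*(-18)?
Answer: I*sqrt(3121) ≈ 55.866*I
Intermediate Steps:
c(Y, H) = 18 + H (c(Y, H) = H + 18 = 18 + H)
sqrt(c(-21, 20) + h) = sqrt((18 + 20) - 3159) = sqrt(38 - 3159) = sqrt(-3121) = I*sqrt(3121)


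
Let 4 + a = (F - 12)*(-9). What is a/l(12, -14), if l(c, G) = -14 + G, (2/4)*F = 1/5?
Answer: -251/70 ≈ -3.5857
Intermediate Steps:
F = ⅖ (F = 2/5 = 2*(⅕) = ⅖ ≈ 0.40000)
a = 502/5 (a = -4 + (⅖ - 12)*(-9) = -4 - 58/5*(-9) = -4 + 522/5 = 502/5 ≈ 100.40)
a/l(12, -14) = 502/(5*(-14 - 14)) = (502/5)/(-28) = (502/5)*(-1/28) = -251/70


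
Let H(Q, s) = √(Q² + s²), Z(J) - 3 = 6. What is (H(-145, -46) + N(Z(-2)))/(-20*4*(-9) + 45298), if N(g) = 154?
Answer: 11/3287 + √23141/46018 ≈ 0.0066522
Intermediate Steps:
Z(J) = 9 (Z(J) = 3 + 6 = 9)
(H(-145, -46) + N(Z(-2)))/(-20*4*(-9) + 45298) = (√((-145)² + (-46)²) + 154)/(-20*4*(-9) + 45298) = (√(21025 + 2116) + 154)/(-80*(-9) + 45298) = (√23141 + 154)/(720 + 45298) = (154 + √23141)/46018 = (154 + √23141)*(1/46018) = 11/3287 + √23141/46018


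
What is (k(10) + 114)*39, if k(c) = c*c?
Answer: 8346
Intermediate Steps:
k(c) = c**2
(k(10) + 114)*39 = (10**2 + 114)*39 = (100 + 114)*39 = 214*39 = 8346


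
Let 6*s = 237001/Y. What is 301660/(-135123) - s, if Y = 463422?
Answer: -290266523081/125237941812 ≈ -2.3177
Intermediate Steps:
s = 237001/2780532 (s = (237001/463422)/6 = (237001*(1/463422))/6 = (⅙)*(237001/463422) = 237001/2780532 ≈ 0.085236)
301660/(-135123) - s = 301660/(-135123) - 1*237001/2780532 = 301660*(-1/135123) - 237001/2780532 = -301660/135123 - 237001/2780532 = -290266523081/125237941812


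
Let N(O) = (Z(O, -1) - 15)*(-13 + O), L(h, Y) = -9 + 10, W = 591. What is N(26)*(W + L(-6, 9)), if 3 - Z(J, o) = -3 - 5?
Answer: -30784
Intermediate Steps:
L(h, Y) = 1
Z(J, o) = 11 (Z(J, o) = 3 - (-3 - 5) = 3 - 1*(-8) = 3 + 8 = 11)
N(O) = 52 - 4*O (N(O) = (11 - 15)*(-13 + O) = -4*(-13 + O) = 52 - 4*O)
N(26)*(W + L(-6, 9)) = (52 - 4*26)*(591 + 1) = (52 - 104)*592 = -52*592 = -30784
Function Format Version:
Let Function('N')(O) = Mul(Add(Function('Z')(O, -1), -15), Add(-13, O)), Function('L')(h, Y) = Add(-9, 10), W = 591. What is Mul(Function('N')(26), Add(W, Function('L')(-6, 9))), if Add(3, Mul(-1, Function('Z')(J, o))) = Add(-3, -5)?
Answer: -30784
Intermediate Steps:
Function('L')(h, Y) = 1
Function('Z')(J, o) = 11 (Function('Z')(J, o) = Add(3, Mul(-1, Add(-3, -5))) = Add(3, Mul(-1, -8)) = Add(3, 8) = 11)
Function('N')(O) = Add(52, Mul(-4, O)) (Function('N')(O) = Mul(Add(11, -15), Add(-13, O)) = Mul(-4, Add(-13, O)) = Add(52, Mul(-4, O)))
Mul(Function('N')(26), Add(W, Function('L')(-6, 9))) = Mul(Add(52, Mul(-4, 26)), Add(591, 1)) = Mul(Add(52, -104), 592) = Mul(-52, 592) = -30784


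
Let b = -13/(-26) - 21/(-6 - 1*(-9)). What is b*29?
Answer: -377/2 ≈ -188.50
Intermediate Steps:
b = -13/2 (b = -13*(-1/26) - 21/(-6 + 9) = ½ - 21/3 = ½ - 21*⅓ = ½ - 7 = -13/2 ≈ -6.5000)
b*29 = -13/2*29 = -377/2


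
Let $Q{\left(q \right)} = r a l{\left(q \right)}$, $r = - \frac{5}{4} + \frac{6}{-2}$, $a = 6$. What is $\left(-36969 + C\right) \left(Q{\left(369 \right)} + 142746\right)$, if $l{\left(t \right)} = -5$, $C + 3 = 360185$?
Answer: $\frac{92357145111}{2} \approx 4.6179 \cdot 10^{10}$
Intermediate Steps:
$C = 360182$ ($C = -3 + 360185 = 360182$)
$r = - \frac{17}{4}$ ($r = \left(-5\right) \frac{1}{4} + 6 \left(- \frac{1}{2}\right) = - \frac{5}{4} - 3 = - \frac{17}{4} \approx -4.25$)
$Q{\left(q \right)} = \frac{255}{2}$ ($Q{\left(q \right)} = \left(- \frac{17}{4}\right) 6 \left(-5\right) = \left(- \frac{51}{2}\right) \left(-5\right) = \frac{255}{2}$)
$\left(-36969 + C\right) \left(Q{\left(369 \right)} + 142746\right) = \left(-36969 + 360182\right) \left(\frac{255}{2} + 142746\right) = 323213 \cdot \frac{285747}{2} = \frac{92357145111}{2}$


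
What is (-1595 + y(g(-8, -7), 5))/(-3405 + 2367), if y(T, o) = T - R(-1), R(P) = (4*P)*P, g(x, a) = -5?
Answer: 802/519 ≈ 1.5453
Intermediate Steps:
R(P) = 4*P²
y(T, o) = -4 + T (y(T, o) = T - 4*(-1)² = T - 4 = -4 + T)
(-1595 + y(g(-8, -7), 5))/(-3405 + 2367) = (-1595 + (-4 - 5))/(-3405 + 2367) = (-1595 - 9)/(-1038) = -1604*(-1/1038) = 802/519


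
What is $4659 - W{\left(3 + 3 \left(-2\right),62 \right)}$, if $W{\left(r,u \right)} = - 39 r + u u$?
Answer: $698$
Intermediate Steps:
$W{\left(r,u \right)} = u^{2} - 39 r$ ($W{\left(r,u \right)} = - 39 r + u^{2} = u^{2} - 39 r$)
$4659 - W{\left(3 + 3 \left(-2\right),62 \right)} = 4659 - \left(62^{2} - 39 \left(3 + 3 \left(-2\right)\right)\right) = 4659 - \left(3844 - 39 \left(3 - 6\right)\right) = 4659 - \left(3844 - -117\right) = 4659 - \left(3844 + 117\right) = 4659 - 3961 = 698$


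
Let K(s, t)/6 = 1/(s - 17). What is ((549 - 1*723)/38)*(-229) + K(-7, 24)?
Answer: 79673/76 ≈ 1048.3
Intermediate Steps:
K(s, t) = 6/(-17 + s) (K(s, t) = 6/(s - 17) = 6/(-17 + s))
((549 - 1*723)/38)*(-229) + K(-7, 24) = ((549 - 1*723)/38)*(-229) + 6/(-17 - 7) = ((549 - 723)*(1/38))*(-229) + 6/(-24) = -174*1/38*(-229) + 6*(-1/24) = -87/19*(-229) - ¼ = 19923/19 - ¼ = 79673/76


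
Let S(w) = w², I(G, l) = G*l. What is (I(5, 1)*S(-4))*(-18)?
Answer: -1440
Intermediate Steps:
(I(5, 1)*S(-4))*(-18) = ((5*1)*(-4)²)*(-18) = (5*16)*(-18) = 80*(-18) = -1440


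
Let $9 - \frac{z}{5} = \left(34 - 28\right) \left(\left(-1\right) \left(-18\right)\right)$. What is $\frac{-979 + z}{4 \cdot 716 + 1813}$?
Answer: $- \frac{1474}{4677} \approx -0.31516$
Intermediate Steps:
$z = -495$ ($z = 45 - 5 \left(34 - 28\right) \left(\left(-1\right) \left(-18\right)\right) = 45 - 5 \cdot 6 \cdot 18 = 45 - 540 = -495$)
$\frac{-979 + z}{4 \cdot 716 + 1813} = \frac{-979 - 495}{4 \cdot 716 + 1813} = - \frac{1474}{2864 + 1813} = - \frac{1474}{4677}$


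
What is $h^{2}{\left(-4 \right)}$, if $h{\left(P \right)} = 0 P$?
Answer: $0$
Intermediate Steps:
$h{\left(P \right)} = 0$
$h^{2}{\left(-4 \right)} = 0^{2} = 0$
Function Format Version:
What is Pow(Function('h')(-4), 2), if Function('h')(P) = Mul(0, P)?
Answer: 0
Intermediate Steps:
Function('h')(P) = 0
Pow(Function('h')(-4), 2) = Pow(0, 2) = 0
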